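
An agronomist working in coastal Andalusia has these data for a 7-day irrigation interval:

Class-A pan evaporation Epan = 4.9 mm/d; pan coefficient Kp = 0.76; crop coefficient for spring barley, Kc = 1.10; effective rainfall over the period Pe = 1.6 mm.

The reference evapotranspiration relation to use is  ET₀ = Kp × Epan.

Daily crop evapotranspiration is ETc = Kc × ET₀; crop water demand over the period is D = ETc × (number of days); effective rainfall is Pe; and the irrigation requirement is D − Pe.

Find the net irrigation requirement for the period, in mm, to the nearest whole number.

ET₀ = 0.76 × 4.9 = 3.7240 mm/d
ETc = Kc × ET₀ = 1.10 × 3.7240 = 4.0964 mm/d
Crop demand D = ETc × 7 d = 4.0964 × 7 = 28.675 mm
D − Pe = 28.675 − 1.6 = 27.075 mm

27 mm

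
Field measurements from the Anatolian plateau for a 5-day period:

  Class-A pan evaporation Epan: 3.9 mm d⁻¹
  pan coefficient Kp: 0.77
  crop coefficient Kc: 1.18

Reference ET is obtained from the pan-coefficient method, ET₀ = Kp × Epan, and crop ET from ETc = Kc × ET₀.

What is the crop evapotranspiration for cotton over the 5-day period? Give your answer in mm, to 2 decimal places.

17.72 mm

ET₀ = 0.77 × 3.9 = 3.0030 mm/d
ETc = Kc × ET₀ = 1.18 × 3.0030 = 3.5435 mm/d
Over 5 days: 3.5435 × 5 = 17.718 mm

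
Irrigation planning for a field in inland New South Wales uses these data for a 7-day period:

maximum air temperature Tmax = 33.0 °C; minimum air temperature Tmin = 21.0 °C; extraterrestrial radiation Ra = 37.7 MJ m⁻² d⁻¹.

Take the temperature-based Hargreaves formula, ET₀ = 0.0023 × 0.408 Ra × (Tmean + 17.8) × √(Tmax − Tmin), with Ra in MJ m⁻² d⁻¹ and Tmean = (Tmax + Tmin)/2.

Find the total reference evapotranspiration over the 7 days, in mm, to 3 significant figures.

38.4 mm

Tmean = (33.0 + 21.0)/2 = 27.00 °C
0.408 Ra = 0.408 × 37.7 = 15.3816 mm/d equivalent
ET₀ = 0.0023 × 15.3816 × (27.00 + 17.8) × √12.0 = 0.0023 × 15.3816 × 44.80 × 3.4641 = 5.4903 mm/d
Over 7 days: 5.4903 × 7 = 38.432 mm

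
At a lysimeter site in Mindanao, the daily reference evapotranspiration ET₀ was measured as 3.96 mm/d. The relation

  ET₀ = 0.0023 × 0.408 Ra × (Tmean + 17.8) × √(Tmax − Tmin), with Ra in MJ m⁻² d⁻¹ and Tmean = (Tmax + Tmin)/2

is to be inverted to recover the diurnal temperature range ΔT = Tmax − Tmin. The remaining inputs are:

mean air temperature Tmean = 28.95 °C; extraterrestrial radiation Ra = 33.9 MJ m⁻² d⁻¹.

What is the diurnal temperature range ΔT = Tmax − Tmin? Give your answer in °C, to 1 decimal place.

√ΔT = ET₀ / [0.0023 × 0.408 × Ra × (Tmean+17.8)] = 3.96 / (0.0023 × 13.8312 × 46.75) = 2.6627
ΔT = 2.6627² = 7.090 °C

7.1 °C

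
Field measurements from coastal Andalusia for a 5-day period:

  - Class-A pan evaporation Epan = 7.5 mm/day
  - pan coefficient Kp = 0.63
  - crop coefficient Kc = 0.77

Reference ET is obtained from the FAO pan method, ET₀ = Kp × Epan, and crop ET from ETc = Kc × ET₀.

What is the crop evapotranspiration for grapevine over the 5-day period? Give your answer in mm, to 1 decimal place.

18.2 mm

ET₀ = 0.63 × 7.5 = 4.7250 mm/d
ETc = Kc × ET₀ = 0.77 × 4.7250 = 3.6383 mm/d
Over 5 days: 3.6383 × 5 = 18.192 mm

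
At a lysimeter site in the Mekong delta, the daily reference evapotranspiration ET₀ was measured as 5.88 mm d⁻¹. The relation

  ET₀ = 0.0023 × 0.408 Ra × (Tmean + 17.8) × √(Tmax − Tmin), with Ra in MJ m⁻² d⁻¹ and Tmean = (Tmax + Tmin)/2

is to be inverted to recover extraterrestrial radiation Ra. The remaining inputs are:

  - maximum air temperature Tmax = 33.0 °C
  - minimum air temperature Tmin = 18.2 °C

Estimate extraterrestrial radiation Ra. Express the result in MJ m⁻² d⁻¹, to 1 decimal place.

Tmean = (33.0+18.2)/2 = 25.60 °C; ΔT = 14.8
Ra = ET₀ / [0.0023 × 0.408 × (Tmean+17.8) × √ΔT]
   = 5.88 / (0.0023 × 0.408 × 43.40 × 3.8471) = 37.529 MJ m⁻² d⁻¹

37.5 MJ m⁻² d⁻¹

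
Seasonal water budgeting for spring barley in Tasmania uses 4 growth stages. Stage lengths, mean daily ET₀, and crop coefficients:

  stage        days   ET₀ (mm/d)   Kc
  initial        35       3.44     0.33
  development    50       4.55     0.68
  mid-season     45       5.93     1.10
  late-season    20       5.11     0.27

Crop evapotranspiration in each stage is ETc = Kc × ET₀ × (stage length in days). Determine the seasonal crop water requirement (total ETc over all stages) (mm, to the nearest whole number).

516 mm

initial: 0.33 × 3.44 × 35 = 39.73 mm
development: 0.68 × 4.55 × 50 = 154.70 mm
mid-season: 1.10 × 5.93 × 45 = 293.54 mm
late-season: 0.27 × 5.11 × 20 = 27.59 mm
Seasonal total = 515.56 mm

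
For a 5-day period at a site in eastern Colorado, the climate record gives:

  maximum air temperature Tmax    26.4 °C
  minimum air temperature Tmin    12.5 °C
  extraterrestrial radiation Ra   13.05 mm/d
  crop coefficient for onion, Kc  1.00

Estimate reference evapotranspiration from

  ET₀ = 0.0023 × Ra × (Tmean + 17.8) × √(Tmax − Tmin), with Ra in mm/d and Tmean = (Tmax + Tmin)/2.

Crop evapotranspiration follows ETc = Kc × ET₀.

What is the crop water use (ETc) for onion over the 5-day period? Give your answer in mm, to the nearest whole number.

21 mm

Tmean = (26.4 + 12.5)/2 = 19.45 °C
ET₀ = 0.0023 × 13.05 × (19.45 + 17.8) × √13.9 = 0.0023 × 13.05 × 37.25 × 3.7283 = 4.1685 mm/d
ETc = Kc × ET₀ = 1.00 × 4.1685 = 4.1685 mm/d
Over 5 days: 4.1685 × 5 = 20.843 mm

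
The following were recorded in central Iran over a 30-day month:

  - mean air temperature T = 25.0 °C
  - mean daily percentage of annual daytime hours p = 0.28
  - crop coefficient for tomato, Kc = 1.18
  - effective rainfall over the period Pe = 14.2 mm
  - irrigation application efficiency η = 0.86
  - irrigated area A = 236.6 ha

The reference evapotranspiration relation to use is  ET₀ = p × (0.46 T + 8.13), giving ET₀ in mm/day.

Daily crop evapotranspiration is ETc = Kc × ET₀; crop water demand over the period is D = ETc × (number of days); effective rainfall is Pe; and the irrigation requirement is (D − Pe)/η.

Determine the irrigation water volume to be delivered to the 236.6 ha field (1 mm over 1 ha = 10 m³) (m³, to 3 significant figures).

ET₀ = 0.28 × (0.46 × 25.0 + 8.13) = 0.28 × 19.630 = 5.4964 mm/d
ETc = Kc × ET₀ = 1.18 × 5.4964 = 6.4858 mm/d
Crop demand D = ETc × 30 d = 6.4858 × 30 = 194.574 mm
D − Pe = 194.574 − 14.2 = 180.374 mm
Gross irrigation = 180.374 / 0.86 = 209.737 mm
Volume = 209.737 mm × 236.6 ha × 10 = 496237.7 m³

496000 m³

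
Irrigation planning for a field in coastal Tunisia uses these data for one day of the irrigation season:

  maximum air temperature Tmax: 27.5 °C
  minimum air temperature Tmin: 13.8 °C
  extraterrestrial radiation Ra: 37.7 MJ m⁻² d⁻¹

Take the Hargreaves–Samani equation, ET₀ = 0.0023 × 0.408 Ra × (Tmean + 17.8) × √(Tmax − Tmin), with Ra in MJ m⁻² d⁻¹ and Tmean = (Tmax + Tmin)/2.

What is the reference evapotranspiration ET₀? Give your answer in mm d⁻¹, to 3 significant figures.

Tmean = (27.5 + 13.8)/2 = 20.65 °C
0.408 Ra = 0.408 × 37.7 = 15.3816 mm/d equivalent
ET₀ = 0.0023 × 15.3816 × (20.65 + 17.8) × √13.7 = 0.0023 × 15.3816 × 38.45 × 3.7014 = 5.0349 mm/d

5.03 mm d⁻¹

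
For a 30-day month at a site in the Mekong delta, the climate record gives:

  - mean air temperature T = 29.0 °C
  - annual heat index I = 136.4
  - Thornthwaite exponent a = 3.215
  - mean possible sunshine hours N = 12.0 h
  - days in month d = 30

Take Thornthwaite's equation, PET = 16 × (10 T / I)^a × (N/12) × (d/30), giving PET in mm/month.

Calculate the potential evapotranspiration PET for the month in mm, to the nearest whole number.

181 mm

10T/I = 10 × 29.0 / 136.4 = 2.1261
(10T/I)^a = 2.1261^3.215 = 11.3027
Uncorrected PET = 16 × 11.3027 = 180.843 mm
Correction = (N/12)(d/30) = (12.0/12)(30/30) = 1.0000
PET = 180.843 × 1.0000 = 180.843 mm/month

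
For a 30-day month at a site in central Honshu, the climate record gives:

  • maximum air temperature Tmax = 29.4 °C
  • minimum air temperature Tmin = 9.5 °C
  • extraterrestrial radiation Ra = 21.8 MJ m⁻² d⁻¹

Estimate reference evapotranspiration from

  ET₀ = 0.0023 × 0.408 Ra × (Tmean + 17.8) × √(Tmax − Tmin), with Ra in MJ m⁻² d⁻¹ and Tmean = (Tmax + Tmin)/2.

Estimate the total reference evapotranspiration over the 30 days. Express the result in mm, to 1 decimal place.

Tmean = (29.4 + 9.5)/2 = 19.45 °C
0.408 Ra = 0.408 × 21.8 = 8.8944 mm/d equivalent
ET₀ = 0.0023 × 8.8944 × (19.45 + 17.8) × √19.9 = 0.0023 × 8.8944 × 37.25 × 4.4609 = 3.3993 mm/d
Over 30 days: 3.3993 × 30 = 101.979 mm

102.0 mm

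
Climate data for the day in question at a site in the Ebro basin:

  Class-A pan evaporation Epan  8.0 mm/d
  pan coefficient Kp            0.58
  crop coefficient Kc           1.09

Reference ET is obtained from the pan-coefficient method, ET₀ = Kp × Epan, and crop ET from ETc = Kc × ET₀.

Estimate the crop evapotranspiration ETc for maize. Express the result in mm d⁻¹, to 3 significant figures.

5.06 mm d⁻¹

ET₀ = 0.58 × 8.0 = 4.6400 mm/d
ETc = Kc × ET₀ = 1.09 × 4.6400 = 5.0576 mm/d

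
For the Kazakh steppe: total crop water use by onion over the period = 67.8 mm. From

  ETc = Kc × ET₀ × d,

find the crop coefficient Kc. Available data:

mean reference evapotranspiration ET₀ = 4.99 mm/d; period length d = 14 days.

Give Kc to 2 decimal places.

ETc = Kc × ET₀ × d  ⇒  Kc = ETc / (ET₀ × d)
Kc = 67.8 / (4.99 × 14) = 67.8 / 69.86 = 0.9705

0.97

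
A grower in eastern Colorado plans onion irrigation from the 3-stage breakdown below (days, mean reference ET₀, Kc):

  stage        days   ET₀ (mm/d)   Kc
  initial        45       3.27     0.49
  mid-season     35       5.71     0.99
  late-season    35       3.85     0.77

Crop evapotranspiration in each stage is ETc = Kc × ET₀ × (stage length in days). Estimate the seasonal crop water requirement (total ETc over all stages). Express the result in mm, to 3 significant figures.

374 mm

initial: 0.49 × 3.27 × 45 = 72.10 mm
mid-season: 0.99 × 5.71 × 35 = 197.85 mm
late-season: 0.77 × 3.85 × 35 = 103.76 mm
Seasonal total = 373.71 mm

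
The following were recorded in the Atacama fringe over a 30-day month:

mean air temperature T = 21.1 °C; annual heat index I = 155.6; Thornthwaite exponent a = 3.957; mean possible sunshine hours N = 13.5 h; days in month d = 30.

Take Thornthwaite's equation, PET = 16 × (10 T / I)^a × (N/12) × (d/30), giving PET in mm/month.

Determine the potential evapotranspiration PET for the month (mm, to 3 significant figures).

10T/I = 10 × 21.1 / 155.6 = 1.3560
(10T/I)^a = 1.3560^3.957 = 3.3370
Uncorrected PET = 16 × 3.3370 = 53.392 mm
Correction = (N/12)(d/30) = (13.5/12)(30/30) = 1.1250
PET = 53.392 × 1.1250 = 60.066 mm/month

60.1 mm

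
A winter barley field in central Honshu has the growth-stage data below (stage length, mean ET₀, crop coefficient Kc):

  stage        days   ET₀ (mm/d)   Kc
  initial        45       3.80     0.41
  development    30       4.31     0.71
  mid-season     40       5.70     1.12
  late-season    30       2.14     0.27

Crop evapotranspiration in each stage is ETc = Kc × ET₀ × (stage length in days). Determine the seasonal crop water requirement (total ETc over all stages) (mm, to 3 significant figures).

initial: 0.41 × 3.80 × 45 = 70.11 mm
development: 0.71 × 4.31 × 30 = 91.80 mm
mid-season: 1.12 × 5.70 × 40 = 255.36 mm
late-season: 0.27 × 2.14 × 30 = 17.33 mm
Seasonal total = 434.60 mm

435 mm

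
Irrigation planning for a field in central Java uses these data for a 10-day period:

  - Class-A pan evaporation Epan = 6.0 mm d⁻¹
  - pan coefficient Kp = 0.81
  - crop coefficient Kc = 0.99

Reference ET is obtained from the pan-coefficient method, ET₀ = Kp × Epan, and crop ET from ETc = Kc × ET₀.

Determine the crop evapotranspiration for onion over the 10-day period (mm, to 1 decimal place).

ET₀ = 0.81 × 6.0 = 4.8600 mm/d
ETc = Kc × ET₀ = 0.99 × 4.8600 = 4.8114 mm/d
Over 10 days: 4.8114 × 10 = 48.114 mm

48.1 mm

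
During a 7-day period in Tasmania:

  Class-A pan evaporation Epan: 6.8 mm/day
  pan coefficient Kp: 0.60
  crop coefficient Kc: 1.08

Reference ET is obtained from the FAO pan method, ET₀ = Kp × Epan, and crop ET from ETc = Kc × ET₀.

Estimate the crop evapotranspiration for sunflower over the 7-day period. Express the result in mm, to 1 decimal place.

ET₀ = 0.60 × 6.8 = 4.0800 mm/d
ETc = Kc × ET₀ = 1.08 × 4.0800 = 4.4064 mm/d
Over 7 days: 4.4064 × 7 = 30.845 mm

30.8 mm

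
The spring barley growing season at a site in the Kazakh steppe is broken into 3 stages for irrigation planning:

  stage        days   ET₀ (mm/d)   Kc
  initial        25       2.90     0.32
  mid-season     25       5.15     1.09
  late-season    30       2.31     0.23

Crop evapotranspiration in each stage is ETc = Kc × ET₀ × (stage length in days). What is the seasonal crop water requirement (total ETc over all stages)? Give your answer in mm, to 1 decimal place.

initial: 0.32 × 2.90 × 25 = 23.20 mm
mid-season: 1.09 × 5.15 × 25 = 140.34 mm
late-season: 0.23 × 2.31 × 30 = 15.94 mm
Seasonal total = 179.48 mm

179.5 mm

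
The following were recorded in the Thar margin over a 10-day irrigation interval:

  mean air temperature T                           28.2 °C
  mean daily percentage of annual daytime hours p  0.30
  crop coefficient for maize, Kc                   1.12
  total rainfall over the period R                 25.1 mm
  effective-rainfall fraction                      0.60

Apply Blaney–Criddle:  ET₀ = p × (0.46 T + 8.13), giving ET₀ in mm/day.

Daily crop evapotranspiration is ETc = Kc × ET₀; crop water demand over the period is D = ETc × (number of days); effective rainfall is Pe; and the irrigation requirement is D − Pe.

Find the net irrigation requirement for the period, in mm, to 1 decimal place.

ET₀ = 0.30 × (0.46 × 28.2 + 8.13) = 0.30 × 21.102 = 6.3306 mm/d
ETc = Kc × ET₀ = 1.12 × 6.3306 = 7.0903 mm/d
Crop demand D = ETc × 10 d = 7.0903 × 10 = 70.903 mm
Pe = 0.60 × 25.1 = 15.060 mm
D − Pe = 70.903 − 15.060 = 55.843 mm

55.8 mm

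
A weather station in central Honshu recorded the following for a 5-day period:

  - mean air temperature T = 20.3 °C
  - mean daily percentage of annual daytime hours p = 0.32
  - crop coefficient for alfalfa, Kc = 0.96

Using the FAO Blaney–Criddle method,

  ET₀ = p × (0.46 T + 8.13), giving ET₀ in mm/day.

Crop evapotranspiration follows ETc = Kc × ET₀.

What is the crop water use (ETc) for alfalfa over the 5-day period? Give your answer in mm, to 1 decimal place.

ET₀ = 0.32 × (0.46 × 20.3 + 8.13) = 0.32 × 17.468 = 5.5898 mm/d
ETc = Kc × ET₀ = 0.96 × 5.5898 = 5.3662 mm/d
Over 5 days: 5.3662 × 5 = 26.831 mm

26.8 mm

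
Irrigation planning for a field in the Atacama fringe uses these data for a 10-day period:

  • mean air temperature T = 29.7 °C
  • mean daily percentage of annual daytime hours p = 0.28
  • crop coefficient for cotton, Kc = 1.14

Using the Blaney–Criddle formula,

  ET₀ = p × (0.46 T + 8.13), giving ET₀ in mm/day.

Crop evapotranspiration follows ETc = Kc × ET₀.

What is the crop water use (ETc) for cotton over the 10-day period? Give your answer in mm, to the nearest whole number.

70 mm

ET₀ = 0.28 × (0.46 × 29.7 + 8.13) = 0.28 × 21.792 = 6.1018 mm/d
ETc = Kc × ET₀ = 1.14 × 6.1018 = 6.9561 mm/d
Over 10 days: 6.9561 × 10 = 69.561 mm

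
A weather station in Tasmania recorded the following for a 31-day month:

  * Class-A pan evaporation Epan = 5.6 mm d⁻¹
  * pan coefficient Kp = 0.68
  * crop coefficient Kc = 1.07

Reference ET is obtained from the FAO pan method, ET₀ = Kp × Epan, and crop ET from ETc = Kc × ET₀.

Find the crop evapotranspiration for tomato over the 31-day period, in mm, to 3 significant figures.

126 mm

ET₀ = 0.68 × 5.6 = 3.8080 mm/d
ETc = Kc × ET₀ = 1.07 × 3.8080 = 4.0746 mm/d
Over 31 days: 4.0746 × 31 = 126.313 mm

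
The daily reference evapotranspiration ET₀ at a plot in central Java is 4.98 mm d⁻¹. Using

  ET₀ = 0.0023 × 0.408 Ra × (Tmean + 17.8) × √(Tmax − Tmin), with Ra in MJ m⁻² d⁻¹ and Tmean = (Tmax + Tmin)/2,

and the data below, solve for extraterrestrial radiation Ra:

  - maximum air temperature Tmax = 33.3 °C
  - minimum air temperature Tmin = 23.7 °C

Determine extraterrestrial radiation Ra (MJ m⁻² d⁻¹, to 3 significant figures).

Tmean = (33.3+23.7)/2 = 28.50 °C; ΔT = 9.6
Ra = ET₀ / [0.0023 × 0.408 × (Tmean+17.8) × √ΔT]
   = 4.98 / (0.0023 × 0.408 × 46.30 × 3.0984) = 36.993 MJ m⁻² d⁻¹

37.0 MJ m⁻² d⁻¹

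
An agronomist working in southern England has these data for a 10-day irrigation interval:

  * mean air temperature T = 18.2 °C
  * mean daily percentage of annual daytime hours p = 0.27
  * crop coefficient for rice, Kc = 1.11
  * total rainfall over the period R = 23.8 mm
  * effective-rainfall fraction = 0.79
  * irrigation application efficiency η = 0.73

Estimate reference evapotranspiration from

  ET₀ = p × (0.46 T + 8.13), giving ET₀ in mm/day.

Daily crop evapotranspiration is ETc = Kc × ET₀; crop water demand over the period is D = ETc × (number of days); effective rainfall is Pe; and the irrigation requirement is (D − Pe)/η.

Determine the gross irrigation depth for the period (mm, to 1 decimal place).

42.0 mm

ET₀ = 0.27 × (0.46 × 18.2 + 8.13) = 0.27 × 16.502 = 4.4555 mm/d
ETc = Kc × ET₀ = 1.11 × 4.4555 = 4.9456 mm/d
Crop demand D = ETc × 10 d = 4.9456 × 10 = 49.456 mm
Pe = 0.79 × 23.8 = 18.802 mm
D − Pe = 49.456 − 18.802 = 30.654 mm
Gross irrigation = 30.654 / 0.73 = 41.992 mm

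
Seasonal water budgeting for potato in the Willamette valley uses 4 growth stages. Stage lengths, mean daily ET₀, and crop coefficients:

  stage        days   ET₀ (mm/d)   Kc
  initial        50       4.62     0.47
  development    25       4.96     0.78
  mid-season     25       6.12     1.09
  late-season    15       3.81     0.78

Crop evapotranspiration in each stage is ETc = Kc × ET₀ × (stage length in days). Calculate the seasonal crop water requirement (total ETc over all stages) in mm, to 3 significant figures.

417 mm

initial: 0.47 × 4.62 × 50 = 108.57 mm
development: 0.78 × 4.96 × 25 = 96.72 mm
mid-season: 1.09 × 6.12 × 25 = 166.77 mm
late-season: 0.78 × 3.81 × 15 = 44.58 mm
Seasonal total = 416.64 mm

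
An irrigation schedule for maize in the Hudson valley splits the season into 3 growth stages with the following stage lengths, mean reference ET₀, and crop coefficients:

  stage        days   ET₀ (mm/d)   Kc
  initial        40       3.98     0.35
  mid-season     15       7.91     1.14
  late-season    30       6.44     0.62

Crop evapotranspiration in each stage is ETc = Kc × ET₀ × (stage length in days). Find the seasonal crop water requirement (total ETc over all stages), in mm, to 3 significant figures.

initial: 0.35 × 3.98 × 40 = 55.72 mm
mid-season: 1.14 × 7.91 × 15 = 135.26 mm
late-season: 0.62 × 6.44 × 30 = 119.78 mm
Seasonal total = 310.76 mm

311 mm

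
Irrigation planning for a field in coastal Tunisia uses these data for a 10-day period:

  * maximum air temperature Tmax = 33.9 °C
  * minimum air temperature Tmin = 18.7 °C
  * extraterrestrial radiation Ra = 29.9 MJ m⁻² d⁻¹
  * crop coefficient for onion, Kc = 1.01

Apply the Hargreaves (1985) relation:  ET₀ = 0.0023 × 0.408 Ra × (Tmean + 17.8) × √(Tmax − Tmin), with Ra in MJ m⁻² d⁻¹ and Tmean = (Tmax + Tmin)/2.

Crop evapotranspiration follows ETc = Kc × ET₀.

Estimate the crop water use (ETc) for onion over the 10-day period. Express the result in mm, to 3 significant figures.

48.7 mm

Tmean = (33.9 + 18.7)/2 = 26.30 °C
0.408 Ra = 0.408 × 29.9 = 12.1992 mm/d equivalent
ET₀ = 0.0023 × 12.1992 × (26.30 + 17.8) × √15.2 = 0.0023 × 12.1992 × 44.10 × 3.8987 = 4.8241 mm/d
ETc = Kc × ET₀ = 1.01 × 4.8241 = 4.8723 mm/d
Over 10 days: 4.8723 × 10 = 48.723 mm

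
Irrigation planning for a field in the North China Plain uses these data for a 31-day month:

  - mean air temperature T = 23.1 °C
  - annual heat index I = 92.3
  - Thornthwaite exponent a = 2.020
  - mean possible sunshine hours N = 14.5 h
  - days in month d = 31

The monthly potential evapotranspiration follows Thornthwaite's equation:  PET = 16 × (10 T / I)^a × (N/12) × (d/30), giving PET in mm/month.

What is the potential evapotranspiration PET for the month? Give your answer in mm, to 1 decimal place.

10T/I = 10 × 23.1 / 92.3 = 2.5027
(10T/I)^a = 2.5027^2.020 = 6.3795
Uncorrected PET = 16 × 6.3795 = 102.072 mm
Correction = (N/12)(d/30) = (14.5/12)(31/30) = 1.2486
PET = 102.072 × 1.2486 = 127.447 mm/month

127.4 mm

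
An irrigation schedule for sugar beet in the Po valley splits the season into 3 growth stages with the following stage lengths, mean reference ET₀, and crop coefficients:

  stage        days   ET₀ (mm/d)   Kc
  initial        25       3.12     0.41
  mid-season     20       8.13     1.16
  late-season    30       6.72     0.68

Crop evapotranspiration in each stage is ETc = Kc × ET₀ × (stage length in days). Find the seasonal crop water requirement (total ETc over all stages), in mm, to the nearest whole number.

initial: 0.41 × 3.12 × 25 = 31.98 mm
mid-season: 1.16 × 8.13 × 20 = 188.62 mm
late-season: 0.68 × 6.72 × 30 = 137.09 mm
Seasonal total = 357.69 mm

358 mm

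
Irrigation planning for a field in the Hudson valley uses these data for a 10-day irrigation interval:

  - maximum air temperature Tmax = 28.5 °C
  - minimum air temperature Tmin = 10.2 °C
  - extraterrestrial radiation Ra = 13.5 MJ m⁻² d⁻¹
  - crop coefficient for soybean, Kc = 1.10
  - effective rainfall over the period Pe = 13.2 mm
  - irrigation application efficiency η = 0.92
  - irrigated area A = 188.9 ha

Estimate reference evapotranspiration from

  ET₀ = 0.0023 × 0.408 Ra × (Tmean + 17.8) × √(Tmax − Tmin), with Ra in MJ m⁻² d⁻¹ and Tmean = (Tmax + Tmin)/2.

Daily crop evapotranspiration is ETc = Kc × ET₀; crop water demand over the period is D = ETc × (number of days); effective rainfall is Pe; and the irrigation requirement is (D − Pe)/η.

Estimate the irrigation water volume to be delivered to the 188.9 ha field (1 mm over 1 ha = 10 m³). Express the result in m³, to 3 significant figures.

Tmean = (28.5 + 10.2)/2 = 19.35 °C
0.408 Ra = 0.408 × 13.5 = 5.5080 mm/d equivalent
ET₀ = 0.0023 × 5.5080 × (19.35 + 17.8) × √18.3 = 0.0023 × 5.5080 × 37.15 × 4.2778 = 2.0133 mm/d
ETc = Kc × ET₀ = 1.10 × 2.0133 = 2.2146 mm/d
Crop demand D = ETc × 10 d = 2.2146 × 10 = 22.146 mm
D − Pe = 22.146 − 13.2 = 8.946 mm
Gross irrigation = 8.946 / 0.92 = 9.724 mm
Volume = 9.724 mm × 188.9 ha × 10 = 18368.6 m³

18400 m³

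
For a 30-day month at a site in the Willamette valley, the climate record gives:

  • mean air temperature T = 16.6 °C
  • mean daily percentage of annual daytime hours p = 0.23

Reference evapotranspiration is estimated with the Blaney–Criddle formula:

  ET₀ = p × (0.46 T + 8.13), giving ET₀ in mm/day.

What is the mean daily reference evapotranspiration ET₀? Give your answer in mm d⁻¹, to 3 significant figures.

ET₀ = 0.23 × (0.46 × 16.6 + 8.13) = 0.23 × 15.766 = 3.6262 mm/d

3.63 mm d⁻¹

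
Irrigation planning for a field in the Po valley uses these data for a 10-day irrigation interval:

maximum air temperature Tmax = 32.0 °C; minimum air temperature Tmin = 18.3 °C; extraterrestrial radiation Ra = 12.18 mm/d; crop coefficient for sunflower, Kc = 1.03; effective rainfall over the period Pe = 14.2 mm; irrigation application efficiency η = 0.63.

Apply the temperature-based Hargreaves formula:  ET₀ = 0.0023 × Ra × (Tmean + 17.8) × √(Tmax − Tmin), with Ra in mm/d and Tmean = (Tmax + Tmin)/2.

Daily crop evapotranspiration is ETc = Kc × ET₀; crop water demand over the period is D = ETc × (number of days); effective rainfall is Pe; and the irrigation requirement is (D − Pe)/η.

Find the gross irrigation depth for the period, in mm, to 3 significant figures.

50.3 mm

Tmean = (32.0 + 18.3)/2 = 25.15 °C
ET₀ = 0.0023 × 12.18 × (25.15 + 17.8) × √13.7 = 0.0023 × 12.18 × 42.95 × 3.7014 = 4.4535 mm/d
ETc = Kc × ET₀ = 1.03 × 4.4535 = 4.5871 mm/d
Crop demand D = ETc × 10 d = 4.5871 × 10 = 45.871 mm
D − Pe = 45.871 − 14.2 = 31.671 mm
Gross irrigation = 31.671 / 0.63 = 50.271 mm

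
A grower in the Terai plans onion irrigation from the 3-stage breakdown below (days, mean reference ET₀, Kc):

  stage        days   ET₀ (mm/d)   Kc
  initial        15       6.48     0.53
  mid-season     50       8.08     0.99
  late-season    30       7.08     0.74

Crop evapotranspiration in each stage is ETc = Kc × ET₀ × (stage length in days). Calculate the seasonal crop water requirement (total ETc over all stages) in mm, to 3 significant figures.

609 mm

initial: 0.53 × 6.48 × 15 = 51.52 mm
mid-season: 0.99 × 8.08 × 50 = 399.96 mm
late-season: 0.74 × 7.08 × 30 = 157.18 mm
Seasonal total = 608.66 mm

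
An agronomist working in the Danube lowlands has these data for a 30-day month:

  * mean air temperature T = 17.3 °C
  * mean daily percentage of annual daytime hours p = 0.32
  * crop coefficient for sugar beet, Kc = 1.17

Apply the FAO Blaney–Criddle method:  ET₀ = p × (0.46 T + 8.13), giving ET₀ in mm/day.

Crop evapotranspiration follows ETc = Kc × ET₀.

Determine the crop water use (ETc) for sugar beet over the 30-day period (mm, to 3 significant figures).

ET₀ = 0.32 × (0.46 × 17.3 + 8.13) = 0.32 × 16.088 = 5.1482 mm/d
ETc = Kc × ET₀ = 1.17 × 5.1482 = 6.0234 mm/d
Over 30 days: 6.0234 × 30 = 180.702 mm

181 mm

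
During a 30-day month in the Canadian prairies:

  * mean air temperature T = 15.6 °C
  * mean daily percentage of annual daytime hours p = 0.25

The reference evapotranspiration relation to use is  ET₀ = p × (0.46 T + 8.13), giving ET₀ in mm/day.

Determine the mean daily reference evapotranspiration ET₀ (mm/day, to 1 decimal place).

3.8 mm/day

ET₀ = 0.25 × (0.46 × 15.6 + 8.13) = 0.25 × 15.306 = 3.8265 mm/d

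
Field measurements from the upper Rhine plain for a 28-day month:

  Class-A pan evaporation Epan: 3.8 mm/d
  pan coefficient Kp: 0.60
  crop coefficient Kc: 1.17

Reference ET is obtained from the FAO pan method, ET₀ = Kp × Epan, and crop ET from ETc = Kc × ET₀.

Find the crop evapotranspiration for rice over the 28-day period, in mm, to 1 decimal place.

74.7 mm

ET₀ = 0.60 × 3.8 = 2.2800 mm/d
ETc = Kc × ET₀ = 1.17 × 2.2800 = 2.6676 mm/d
Over 28 days: 2.6676 × 28 = 74.693 mm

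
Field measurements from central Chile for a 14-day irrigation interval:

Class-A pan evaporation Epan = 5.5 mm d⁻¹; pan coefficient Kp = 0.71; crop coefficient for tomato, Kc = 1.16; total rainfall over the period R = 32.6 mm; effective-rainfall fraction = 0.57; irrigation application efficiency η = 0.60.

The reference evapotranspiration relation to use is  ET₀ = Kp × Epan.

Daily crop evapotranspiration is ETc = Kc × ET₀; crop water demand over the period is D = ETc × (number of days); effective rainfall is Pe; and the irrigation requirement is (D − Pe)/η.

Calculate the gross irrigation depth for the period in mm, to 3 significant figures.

74.7 mm

ET₀ = 0.71 × 5.5 = 3.9050 mm/d
ETc = Kc × ET₀ = 1.16 × 3.9050 = 4.5298 mm/d
Crop demand D = ETc × 14 d = 4.5298 × 14 = 63.417 mm
Pe = 0.57 × 32.6 = 18.582 mm
D − Pe = 63.417 − 18.582 = 44.835 mm
Gross irrigation = 44.835 / 0.60 = 74.725 mm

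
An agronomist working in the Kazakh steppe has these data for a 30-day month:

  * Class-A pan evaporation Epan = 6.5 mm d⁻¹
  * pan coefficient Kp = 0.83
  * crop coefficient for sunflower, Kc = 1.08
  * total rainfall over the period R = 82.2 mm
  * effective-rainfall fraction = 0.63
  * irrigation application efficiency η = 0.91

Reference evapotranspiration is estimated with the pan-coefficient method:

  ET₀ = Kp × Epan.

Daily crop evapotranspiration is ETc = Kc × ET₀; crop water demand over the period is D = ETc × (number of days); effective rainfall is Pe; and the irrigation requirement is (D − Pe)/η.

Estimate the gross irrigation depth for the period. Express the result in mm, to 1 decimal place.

ET₀ = 0.83 × 6.5 = 5.3950 mm/d
ETc = Kc × ET₀ = 1.08 × 5.3950 = 5.8266 mm/d
Crop demand D = ETc × 30 d = 5.8266 × 30 = 174.798 mm
Pe = 0.63 × 82.2 = 51.786 mm
D − Pe = 174.798 − 51.786 = 123.012 mm
Gross irrigation = 123.012 / 0.91 = 135.178 mm

135.2 mm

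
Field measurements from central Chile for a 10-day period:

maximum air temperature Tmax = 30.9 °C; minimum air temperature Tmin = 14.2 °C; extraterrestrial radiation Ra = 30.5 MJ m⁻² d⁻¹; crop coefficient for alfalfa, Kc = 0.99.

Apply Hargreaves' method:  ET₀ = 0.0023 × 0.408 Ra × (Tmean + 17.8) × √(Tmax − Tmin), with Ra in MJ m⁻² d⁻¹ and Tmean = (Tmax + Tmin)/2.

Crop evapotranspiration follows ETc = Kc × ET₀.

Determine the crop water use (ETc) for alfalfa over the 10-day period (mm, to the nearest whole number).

47 mm

Tmean = (30.9 + 14.2)/2 = 22.55 °C
0.408 Ra = 0.408 × 30.5 = 12.4440 mm/d equivalent
ET₀ = 0.0023 × 12.4440 × (22.55 + 17.8) × √16.7 = 0.0023 × 12.4440 × 40.35 × 4.0866 = 4.7195 mm/d
ETc = Kc × ET₀ = 0.99 × 4.7195 = 4.6723 mm/d
Over 10 days: 4.6723 × 10 = 46.723 mm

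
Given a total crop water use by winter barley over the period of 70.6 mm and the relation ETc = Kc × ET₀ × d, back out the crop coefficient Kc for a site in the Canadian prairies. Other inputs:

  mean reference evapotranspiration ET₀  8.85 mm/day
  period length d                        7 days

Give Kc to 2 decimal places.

ETc = Kc × ET₀ × d  ⇒  Kc = ETc / (ET₀ × d)
Kc = 70.6 / (8.85 × 7) = 70.6 / 61.95 = 1.1396

1.14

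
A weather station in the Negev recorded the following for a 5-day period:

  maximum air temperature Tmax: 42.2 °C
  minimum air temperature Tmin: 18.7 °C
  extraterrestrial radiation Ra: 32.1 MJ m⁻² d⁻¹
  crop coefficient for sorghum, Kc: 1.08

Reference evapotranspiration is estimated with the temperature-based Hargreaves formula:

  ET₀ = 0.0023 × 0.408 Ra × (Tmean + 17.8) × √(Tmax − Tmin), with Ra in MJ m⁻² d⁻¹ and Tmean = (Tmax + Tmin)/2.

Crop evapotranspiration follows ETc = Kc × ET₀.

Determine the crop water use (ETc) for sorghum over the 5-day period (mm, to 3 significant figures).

38.0 mm

Tmean = (42.2 + 18.7)/2 = 30.45 °C
0.408 Ra = 0.408 × 32.1 = 13.0968 mm/d equivalent
ET₀ = 0.0023 × 13.0968 × (30.45 + 17.8) × √23.5 = 0.0023 × 13.0968 × 48.25 × 4.8477 = 7.0457 mm/d
ETc = Kc × ET₀ = 1.08 × 7.0457 = 7.6094 mm/d
Over 5 days: 7.6094 × 5 = 38.047 mm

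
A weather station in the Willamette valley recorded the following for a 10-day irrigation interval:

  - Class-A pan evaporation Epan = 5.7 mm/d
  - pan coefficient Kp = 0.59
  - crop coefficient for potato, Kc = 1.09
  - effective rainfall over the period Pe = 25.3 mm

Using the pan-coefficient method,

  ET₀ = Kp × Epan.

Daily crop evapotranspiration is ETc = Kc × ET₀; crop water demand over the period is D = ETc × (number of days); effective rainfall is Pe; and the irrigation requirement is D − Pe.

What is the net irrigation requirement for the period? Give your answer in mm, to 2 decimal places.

11.36 mm

ET₀ = 0.59 × 5.7 = 3.3630 mm/d
ETc = Kc × ET₀ = 1.09 × 3.3630 = 3.6657 mm/d
Crop demand D = ETc × 10 d = 3.6657 × 10 = 36.657 mm
D − Pe = 36.657 − 25.3 = 11.357 mm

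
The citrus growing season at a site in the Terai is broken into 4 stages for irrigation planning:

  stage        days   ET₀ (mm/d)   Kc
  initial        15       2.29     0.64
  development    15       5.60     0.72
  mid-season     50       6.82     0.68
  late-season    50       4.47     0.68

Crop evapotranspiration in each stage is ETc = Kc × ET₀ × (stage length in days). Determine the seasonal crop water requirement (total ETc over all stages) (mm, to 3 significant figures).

466 mm

initial: 0.64 × 2.29 × 15 = 21.98 mm
development: 0.72 × 5.60 × 15 = 60.48 mm
mid-season: 0.68 × 6.82 × 50 = 231.88 mm
late-season: 0.68 × 4.47 × 50 = 151.98 mm
Seasonal total = 466.32 mm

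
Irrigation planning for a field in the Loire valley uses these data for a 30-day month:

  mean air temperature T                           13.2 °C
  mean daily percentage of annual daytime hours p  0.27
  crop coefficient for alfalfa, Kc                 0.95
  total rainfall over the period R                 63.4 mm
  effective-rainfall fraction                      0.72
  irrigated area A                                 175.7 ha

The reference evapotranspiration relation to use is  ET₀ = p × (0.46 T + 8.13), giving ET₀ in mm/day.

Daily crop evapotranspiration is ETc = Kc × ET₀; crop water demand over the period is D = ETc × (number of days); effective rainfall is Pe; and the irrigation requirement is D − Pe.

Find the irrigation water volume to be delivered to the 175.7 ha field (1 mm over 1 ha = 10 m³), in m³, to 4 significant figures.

111800 m³

ET₀ = 0.27 × (0.46 × 13.2 + 8.13) = 0.27 × 14.202 = 3.8345 mm/d
ETc = Kc × ET₀ = 0.95 × 3.8345 = 3.6428 mm/d
Crop demand D = ETc × 30 d = 3.6428 × 30 = 109.284 mm
Pe = 0.72 × 63.4 = 45.648 mm
D − Pe = 109.284 − 45.648 = 63.636 mm
Volume = 63.636 mm × 175.7 ha × 10 = 111808.5 m³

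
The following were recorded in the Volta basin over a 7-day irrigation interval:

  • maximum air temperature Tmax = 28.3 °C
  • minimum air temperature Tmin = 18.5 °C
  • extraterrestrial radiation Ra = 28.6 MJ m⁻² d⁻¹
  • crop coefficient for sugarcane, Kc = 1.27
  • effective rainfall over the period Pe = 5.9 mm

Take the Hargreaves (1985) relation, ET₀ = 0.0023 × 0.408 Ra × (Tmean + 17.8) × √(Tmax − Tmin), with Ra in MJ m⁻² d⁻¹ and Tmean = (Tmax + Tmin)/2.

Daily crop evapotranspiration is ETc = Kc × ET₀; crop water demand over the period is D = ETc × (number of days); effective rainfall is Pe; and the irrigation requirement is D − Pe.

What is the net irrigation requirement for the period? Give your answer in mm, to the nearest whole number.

25 mm

Tmean = (28.3 + 18.5)/2 = 23.40 °C
0.408 Ra = 0.408 × 28.6 = 11.6688 mm/d equivalent
ET₀ = 0.0023 × 11.6688 × (23.40 + 17.8) × √9.8 = 0.0023 × 11.6688 × 41.20 × 3.1305 = 3.4615 mm/d
ETc = Kc × ET₀ = 1.27 × 3.4615 = 4.3961 mm/d
Crop demand D = ETc × 7 d = 4.3961 × 7 = 30.773 mm
D − Pe = 30.773 − 5.9 = 24.873 mm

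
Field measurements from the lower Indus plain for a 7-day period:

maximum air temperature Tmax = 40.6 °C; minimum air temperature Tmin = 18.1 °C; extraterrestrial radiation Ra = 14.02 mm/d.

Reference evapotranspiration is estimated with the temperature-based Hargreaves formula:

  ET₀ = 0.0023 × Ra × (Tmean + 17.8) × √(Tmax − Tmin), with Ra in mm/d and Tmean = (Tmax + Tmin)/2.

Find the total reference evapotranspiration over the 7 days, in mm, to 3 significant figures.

50.5 mm

Tmean = (40.6 + 18.1)/2 = 29.35 °C
ET₀ = 0.0023 × 14.02 × (29.35 + 17.8) × √22.5 = 0.0023 × 14.02 × 47.15 × 4.7434 = 7.2119 mm/d
Over 7 days: 7.2119 × 7 = 50.483 mm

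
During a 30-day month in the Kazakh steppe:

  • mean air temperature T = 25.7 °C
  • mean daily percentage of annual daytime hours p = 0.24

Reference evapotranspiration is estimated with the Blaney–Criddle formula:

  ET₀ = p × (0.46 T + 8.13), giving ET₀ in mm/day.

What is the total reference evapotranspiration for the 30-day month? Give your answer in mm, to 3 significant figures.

ET₀ = 0.24 × (0.46 × 25.7 + 8.13) = 0.24 × 19.952 = 4.7885 mm/d
Monthly total = 4.7885 × 30 = 143.655 mm

144 mm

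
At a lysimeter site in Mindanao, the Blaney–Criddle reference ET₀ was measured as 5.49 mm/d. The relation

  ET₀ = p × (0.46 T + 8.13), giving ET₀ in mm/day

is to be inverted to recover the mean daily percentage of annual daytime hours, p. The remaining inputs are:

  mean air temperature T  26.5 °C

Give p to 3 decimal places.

0.270

p = ET₀ / (0.46 T + 8.13) = 5.49 / (0.46 × 26.5 + 8.13) = 5.49 / 20.320 = 0.2702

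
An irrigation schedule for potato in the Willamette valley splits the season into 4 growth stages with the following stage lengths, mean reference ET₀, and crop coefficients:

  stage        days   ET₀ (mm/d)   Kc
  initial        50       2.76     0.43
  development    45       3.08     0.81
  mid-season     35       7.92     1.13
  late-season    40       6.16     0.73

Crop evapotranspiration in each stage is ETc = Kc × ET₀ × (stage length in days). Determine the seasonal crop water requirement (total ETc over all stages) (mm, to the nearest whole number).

initial: 0.43 × 2.76 × 50 = 59.34 mm
development: 0.81 × 3.08 × 45 = 112.27 mm
mid-season: 1.13 × 7.92 × 35 = 313.24 mm
late-season: 0.73 × 6.16 × 40 = 179.87 mm
Seasonal total = 664.72 mm

665 mm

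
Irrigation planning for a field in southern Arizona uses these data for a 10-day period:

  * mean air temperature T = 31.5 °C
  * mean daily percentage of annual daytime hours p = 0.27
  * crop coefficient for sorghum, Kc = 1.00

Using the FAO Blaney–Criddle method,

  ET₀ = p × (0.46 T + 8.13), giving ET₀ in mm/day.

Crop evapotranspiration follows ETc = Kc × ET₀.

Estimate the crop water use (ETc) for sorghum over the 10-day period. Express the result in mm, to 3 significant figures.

ET₀ = 0.27 × (0.46 × 31.5 + 8.13) = 0.27 × 22.620 = 6.1074 mm/d
ETc = Kc × ET₀ = 1.00 × 6.1074 = 6.1074 mm/d
Over 10 days: 6.1074 × 10 = 61.074 mm

61.1 mm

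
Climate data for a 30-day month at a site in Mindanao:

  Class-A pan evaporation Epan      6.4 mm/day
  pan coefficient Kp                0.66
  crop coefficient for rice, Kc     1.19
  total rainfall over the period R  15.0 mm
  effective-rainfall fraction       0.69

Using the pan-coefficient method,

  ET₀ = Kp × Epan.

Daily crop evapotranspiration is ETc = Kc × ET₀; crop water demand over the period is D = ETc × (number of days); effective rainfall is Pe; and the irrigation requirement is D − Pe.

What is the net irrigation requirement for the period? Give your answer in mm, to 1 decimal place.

ET₀ = 0.66 × 6.4 = 4.2240 mm/d
ETc = Kc × ET₀ = 1.19 × 4.2240 = 5.0266 mm/d
Crop demand D = ETc × 30 d = 5.0266 × 30 = 150.798 mm
Pe = 0.69 × 15.0 = 10.350 mm
D − Pe = 150.798 − 10.350 = 140.448 mm

140.4 mm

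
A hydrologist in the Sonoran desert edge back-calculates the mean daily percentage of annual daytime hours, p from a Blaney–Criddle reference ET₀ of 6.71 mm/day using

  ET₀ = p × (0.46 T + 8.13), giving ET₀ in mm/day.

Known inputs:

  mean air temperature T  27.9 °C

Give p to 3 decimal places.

0.320

p = ET₀ / (0.46 T + 8.13) = 6.71 / (0.46 × 27.9 + 8.13) = 6.71 / 20.964 = 0.3201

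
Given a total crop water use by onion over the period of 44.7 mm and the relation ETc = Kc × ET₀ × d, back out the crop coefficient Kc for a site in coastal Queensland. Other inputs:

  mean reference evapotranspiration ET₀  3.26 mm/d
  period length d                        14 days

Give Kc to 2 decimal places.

ETc = Kc × ET₀ × d  ⇒  Kc = ETc / (ET₀ × d)
Kc = 44.7 / (3.26 × 14) = 44.7 / 45.64 = 0.9794

0.98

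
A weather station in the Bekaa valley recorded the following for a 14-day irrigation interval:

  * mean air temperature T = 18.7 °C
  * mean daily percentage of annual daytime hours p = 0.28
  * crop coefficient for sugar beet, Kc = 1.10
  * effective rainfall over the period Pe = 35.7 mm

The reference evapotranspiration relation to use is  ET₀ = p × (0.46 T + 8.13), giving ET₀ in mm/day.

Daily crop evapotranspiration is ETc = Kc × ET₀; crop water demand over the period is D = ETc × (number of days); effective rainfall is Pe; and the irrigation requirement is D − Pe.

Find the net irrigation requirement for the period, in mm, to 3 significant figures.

ET₀ = 0.28 × (0.46 × 18.7 + 8.13) = 0.28 × 16.732 = 4.6850 mm/d
ETc = Kc × ET₀ = 1.10 × 4.6850 = 5.1535 mm/d
Crop demand D = ETc × 14 d = 5.1535 × 14 = 72.149 mm
D − Pe = 72.149 − 35.7 = 36.449 mm

36.4 mm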